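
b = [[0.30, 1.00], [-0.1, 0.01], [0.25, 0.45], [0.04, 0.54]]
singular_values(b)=[1.27, 0.19]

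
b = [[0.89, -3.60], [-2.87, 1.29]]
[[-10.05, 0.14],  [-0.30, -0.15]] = b@[[1.53, 0.04],  [3.17, -0.03]]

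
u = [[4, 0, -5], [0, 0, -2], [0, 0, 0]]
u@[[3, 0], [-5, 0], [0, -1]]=[[12, 5], [0, 2], [0, 0]]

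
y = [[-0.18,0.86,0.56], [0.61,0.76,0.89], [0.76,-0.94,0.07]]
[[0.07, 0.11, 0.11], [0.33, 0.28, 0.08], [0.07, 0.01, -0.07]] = y @ [[0.40, 0.24, -0.11],[0.24, 0.18, 0.0],[-0.11, 0.00, 0.16]]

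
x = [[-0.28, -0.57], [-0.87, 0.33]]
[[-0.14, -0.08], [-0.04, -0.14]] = x@[[0.12, 0.18], [0.18, 0.06]]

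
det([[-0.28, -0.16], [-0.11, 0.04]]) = -0.029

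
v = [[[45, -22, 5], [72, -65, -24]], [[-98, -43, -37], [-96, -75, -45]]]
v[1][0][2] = -37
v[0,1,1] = -65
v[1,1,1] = -75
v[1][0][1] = -43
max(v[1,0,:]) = -37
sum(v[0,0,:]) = 28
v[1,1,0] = -96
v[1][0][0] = -98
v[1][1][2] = -45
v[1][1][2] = -45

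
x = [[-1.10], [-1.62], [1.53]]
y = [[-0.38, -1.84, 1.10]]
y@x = [[5.08]]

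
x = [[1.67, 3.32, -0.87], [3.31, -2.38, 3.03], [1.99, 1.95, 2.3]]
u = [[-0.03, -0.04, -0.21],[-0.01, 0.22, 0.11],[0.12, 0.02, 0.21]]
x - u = [[1.70, 3.36, -0.66], [3.32, -2.60, 2.92], [1.87, 1.93, 2.09]]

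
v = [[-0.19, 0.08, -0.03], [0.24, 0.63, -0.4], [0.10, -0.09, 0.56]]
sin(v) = [[-0.19, 0.07, -0.02], [0.23, 0.58, -0.33], [0.10, -0.08, 0.52]]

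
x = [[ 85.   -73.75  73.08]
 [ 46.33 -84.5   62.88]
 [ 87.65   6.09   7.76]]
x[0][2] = 73.08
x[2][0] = 87.65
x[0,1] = -73.75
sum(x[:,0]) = 218.98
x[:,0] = [85.0, 46.33, 87.65]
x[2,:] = [87.65, 6.09, 7.76]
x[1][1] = -84.5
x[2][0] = 87.65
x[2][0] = 87.65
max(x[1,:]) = 62.88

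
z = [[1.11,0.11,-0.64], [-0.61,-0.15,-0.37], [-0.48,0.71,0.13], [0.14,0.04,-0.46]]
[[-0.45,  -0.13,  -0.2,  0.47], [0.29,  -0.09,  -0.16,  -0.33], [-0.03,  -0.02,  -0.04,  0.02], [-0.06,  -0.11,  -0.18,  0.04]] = z @ [[-0.39, 0.02, 0.05, 0.43], [-0.3, -0.06, -0.09, 0.31], [-0.02, 0.23, 0.39, 0.07]]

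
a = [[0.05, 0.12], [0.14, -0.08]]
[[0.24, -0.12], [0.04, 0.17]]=a@[[1.13, 0.54],  [1.54, -1.24]]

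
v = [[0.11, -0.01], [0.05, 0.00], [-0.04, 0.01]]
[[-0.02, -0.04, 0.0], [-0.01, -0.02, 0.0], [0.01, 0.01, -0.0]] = v@[[-0.15, -0.36, 0.03], [-0.04, -0.1, 0.01]]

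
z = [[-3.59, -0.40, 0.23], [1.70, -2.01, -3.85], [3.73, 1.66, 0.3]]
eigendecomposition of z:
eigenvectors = [[0.39+0.00j,(-0.13+0.06j),(-0.13-0.06j)], [(-0.92+0j),0.89+0.00j,0.89-0.00j], [(0.02+0j),-0.22-0.37j,(-0.22+0.37j)]]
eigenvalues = [(-2.64+0j), (-1.33+1.72j), (-1.33-1.72j)]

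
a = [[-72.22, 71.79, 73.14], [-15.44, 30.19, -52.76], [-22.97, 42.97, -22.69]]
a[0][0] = -72.22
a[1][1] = 30.19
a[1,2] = -52.76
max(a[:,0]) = -15.44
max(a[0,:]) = 73.14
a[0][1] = 71.79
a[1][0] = -15.44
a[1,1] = 30.19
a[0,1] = 71.79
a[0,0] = -72.22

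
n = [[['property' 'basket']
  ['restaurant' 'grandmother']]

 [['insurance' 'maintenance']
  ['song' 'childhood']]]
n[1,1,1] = 'childhood'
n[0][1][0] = 'restaurant'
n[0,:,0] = ['property', 'restaurant']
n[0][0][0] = 'property'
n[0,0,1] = 'basket'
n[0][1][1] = 'grandmother'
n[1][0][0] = 'insurance'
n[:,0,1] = ['basket', 'maintenance']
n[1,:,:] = [['insurance', 'maintenance'], ['song', 'childhood']]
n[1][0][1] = 'maintenance'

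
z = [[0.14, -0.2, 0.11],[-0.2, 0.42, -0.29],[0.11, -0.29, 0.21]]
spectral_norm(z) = 0.71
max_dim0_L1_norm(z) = 0.91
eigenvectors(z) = [[-0.37, 0.85, 0.37], [0.77, 0.05, 0.64], [-0.52, -0.52, 0.67]]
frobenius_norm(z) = 0.72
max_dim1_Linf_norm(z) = 0.42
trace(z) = 0.77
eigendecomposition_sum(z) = [[0.1, -0.20, 0.14],[-0.2, 0.42, -0.29],[0.14, -0.29, 0.2]] + [[0.04, 0.0, -0.03],[0.0, 0.00, -0.0],[-0.03, -0.0, 0.02]] + [[-0.0, -0.00, -0.0],  [-0.00, -0.00, -0.00],  [-0.0, -0.00, -0.00]]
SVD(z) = [[-0.37, -0.85, 0.37],  [0.77, -0.05, 0.64],  [-0.52, 0.52, 0.67]] @ diag([0.7133557977227787, 0.060096485707683056, 0.0034522834304617843]) @ [[-0.37, 0.77, -0.52], [-0.85, -0.05, 0.52], [-0.37, -0.64, -0.67]]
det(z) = -0.00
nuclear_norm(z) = 0.78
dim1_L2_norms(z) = [0.27, 0.55, 0.37]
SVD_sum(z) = [[0.10, -0.2, 0.14], [-0.2, 0.42, -0.29], [0.14, -0.29, 0.2]] + [[0.04,0.00,-0.03], [0.00,0.0,-0.0], [-0.03,-0.0,0.02]] + [[-0.0, -0.0, -0.0], [-0.00, -0.00, -0.0], [-0.00, -0.0, -0.0]]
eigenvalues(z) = [0.71, 0.06, -0.0]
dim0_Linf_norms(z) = [0.2, 0.42, 0.29]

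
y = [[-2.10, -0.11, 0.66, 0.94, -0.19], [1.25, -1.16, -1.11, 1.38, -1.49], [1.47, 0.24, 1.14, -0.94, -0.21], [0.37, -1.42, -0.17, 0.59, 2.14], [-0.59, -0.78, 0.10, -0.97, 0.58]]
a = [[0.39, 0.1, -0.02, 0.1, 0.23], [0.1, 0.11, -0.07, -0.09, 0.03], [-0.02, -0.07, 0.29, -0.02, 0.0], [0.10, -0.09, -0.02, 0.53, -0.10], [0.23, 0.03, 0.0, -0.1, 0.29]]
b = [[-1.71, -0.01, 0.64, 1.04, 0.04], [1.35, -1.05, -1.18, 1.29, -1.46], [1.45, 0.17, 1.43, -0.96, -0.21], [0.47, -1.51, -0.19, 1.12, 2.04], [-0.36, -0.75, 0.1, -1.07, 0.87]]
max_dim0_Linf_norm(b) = 2.04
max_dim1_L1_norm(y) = 6.39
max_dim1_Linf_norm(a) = 0.53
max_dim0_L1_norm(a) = 0.84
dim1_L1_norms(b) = [3.44, 6.33, 4.22, 5.33, 3.15]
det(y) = 29.86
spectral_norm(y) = 3.14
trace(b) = 0.66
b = y + a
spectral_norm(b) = 3.11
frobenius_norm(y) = 5.28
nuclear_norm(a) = 1.61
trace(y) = -0.95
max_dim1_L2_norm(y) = 2.87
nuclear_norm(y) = 10.93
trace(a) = 1.61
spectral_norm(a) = 0.60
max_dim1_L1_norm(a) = 0.84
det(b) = 29.69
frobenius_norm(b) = 5.31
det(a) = 0.00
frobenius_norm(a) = 0.90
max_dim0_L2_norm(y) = 2.94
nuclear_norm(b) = 11.00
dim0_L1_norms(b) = [5.34, 3.49, 3.54, 5.48, 4.62]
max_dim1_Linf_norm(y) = 2.14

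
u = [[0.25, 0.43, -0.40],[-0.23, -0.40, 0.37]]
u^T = [[0.25,-0.23], [0.43,-0.4], [-0.4,0.37]]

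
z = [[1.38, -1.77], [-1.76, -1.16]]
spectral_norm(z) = 2.28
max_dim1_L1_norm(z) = 3.15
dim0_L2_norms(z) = [2.24, 2.12]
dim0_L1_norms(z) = [3.14, 2.93]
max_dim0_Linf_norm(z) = 1.77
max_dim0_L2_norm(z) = 2.24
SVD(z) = [[-0.90, 0.44], [0.44, 0.90]] @ diag([2.28453878913418, 2.0643116336787273]) @ [[-0.88, 0.48], [-0.48, -0.88]]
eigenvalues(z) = [2.28, -2.06]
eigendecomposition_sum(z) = [[1.81, -0.93], [-0.92, 0.48]] + [[-0.43, -0.84], [-0.84, -1.64]]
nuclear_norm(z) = 4.35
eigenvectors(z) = [[0.89, 0.46], [-0.46, 0.89]]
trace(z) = 0.22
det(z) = -4.72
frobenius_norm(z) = 3.08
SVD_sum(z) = [[1.81, -0.98], [-0.88, 0.47]] + [[-0.43,-0.79], [-0.88,-1.63]]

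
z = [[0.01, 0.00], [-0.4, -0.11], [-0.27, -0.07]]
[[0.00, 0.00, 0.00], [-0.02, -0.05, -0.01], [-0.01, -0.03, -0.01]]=z @ [[0.04, 0.11, 0.03], [0.05, 0.02, -0.01]]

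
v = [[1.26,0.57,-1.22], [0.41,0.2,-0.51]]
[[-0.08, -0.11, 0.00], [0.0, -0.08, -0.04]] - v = [[-1.34,-0.68,1.22], [-0.41,-0.28,0.47]]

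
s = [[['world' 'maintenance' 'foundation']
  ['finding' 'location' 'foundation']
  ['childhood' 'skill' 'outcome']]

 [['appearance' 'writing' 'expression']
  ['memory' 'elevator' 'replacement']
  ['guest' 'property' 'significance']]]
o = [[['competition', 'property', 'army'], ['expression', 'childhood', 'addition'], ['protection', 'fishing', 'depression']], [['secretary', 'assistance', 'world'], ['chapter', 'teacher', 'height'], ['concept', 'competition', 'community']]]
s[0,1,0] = 'finding'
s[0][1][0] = 'finding'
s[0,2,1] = 'skill'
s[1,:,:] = [['appearance', 'writing', 'expression'], ['memory', 'elevator', 'replacement'], ['guest', 'property', 'significance']]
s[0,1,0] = 'finding'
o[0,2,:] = ['protection', 'fishing', 'depression']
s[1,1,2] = 'replacement'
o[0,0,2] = 'army'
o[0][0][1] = 'property'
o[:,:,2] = [['army', 'addition', 'depression'], ['world', 'height', 'community']]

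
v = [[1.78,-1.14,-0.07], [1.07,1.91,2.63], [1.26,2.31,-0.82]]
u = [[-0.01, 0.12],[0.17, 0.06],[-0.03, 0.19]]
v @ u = [[-0.21, 0.13], [0.24, 0.74], [0.4, 0.13]]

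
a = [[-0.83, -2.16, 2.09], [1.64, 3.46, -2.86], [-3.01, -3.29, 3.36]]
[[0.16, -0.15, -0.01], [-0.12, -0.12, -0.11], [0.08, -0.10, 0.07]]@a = [[-0.35, -0.83, 0.73], [0.23, 0.21, -0.28], [-0.44, -0.75, 0.69]]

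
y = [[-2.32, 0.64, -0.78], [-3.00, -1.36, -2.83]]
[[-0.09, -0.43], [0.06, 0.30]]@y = [[1.5, 0.53, 1.29], [-1.04, -0.37, -0.90]]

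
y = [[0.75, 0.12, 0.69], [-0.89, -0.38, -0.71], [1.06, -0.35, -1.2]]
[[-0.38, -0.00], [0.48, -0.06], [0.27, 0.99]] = y@[[-0.18,0.42], [-0.25,0.06], [-0.31,-0.47]]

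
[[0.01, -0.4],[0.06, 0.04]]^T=[[0.01, 0.06], [-0.4, 0.04]]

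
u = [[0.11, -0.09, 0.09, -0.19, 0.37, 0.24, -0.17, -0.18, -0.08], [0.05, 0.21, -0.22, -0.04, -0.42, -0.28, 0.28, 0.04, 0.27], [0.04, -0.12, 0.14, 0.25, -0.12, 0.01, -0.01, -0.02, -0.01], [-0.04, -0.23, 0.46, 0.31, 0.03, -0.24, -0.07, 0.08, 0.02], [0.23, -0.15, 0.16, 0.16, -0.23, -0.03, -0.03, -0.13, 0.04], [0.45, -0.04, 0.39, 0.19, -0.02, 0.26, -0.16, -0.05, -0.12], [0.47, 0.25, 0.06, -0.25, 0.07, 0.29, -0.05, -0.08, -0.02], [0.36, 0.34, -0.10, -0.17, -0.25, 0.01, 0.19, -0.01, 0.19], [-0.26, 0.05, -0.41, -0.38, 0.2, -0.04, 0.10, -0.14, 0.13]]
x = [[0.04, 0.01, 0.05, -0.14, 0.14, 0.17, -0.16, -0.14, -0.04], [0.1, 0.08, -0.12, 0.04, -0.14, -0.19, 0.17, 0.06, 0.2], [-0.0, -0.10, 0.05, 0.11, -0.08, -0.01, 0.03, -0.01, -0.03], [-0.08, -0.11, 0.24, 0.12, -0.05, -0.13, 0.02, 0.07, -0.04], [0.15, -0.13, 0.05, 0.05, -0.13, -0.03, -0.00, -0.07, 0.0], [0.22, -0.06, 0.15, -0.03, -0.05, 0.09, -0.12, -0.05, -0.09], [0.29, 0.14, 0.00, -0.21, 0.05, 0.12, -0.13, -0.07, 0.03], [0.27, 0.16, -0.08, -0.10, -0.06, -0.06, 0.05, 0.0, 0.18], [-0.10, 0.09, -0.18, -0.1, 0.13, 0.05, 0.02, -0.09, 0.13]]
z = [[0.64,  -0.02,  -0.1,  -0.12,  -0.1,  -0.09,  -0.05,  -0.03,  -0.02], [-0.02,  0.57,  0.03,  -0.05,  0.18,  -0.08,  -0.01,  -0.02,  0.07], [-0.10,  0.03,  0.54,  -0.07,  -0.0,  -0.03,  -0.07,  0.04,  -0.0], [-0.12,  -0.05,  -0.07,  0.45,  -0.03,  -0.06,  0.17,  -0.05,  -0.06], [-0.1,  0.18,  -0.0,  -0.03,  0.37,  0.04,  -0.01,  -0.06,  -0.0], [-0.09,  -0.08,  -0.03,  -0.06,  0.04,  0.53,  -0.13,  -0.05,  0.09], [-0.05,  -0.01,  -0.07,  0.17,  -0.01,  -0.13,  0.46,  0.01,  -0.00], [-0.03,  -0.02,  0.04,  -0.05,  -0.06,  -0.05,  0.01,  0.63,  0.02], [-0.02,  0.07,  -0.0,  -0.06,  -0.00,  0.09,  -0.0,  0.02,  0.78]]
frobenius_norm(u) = 1.85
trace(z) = 4.97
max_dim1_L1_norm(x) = 1.1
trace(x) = 0.25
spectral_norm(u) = 1.17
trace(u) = 0.87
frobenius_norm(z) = 1.80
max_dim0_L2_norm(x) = 0.51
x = u @ z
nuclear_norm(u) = 3.78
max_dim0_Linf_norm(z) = 0.78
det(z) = 0.00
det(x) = 0.00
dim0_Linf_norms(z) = [0.64, 0.57, 0.54, 0.45, 0.37, 0.53, 0.46, 0.63, 0.78]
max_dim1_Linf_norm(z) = 0.78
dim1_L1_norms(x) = [0.89, 1.1, 0.42, 0.86, 0.61, 0.86, 1.04, 0.96, 0.89]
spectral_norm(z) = 0.87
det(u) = 0.00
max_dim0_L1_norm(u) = 2.03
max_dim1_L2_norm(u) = 0.71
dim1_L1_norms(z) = [1.17, 1.03, 0.88, 1.06, 0.79, 1.1, 0.91, 0.91, 1.04]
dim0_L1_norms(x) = [1.25, 0.88, 0.92, 0.9, 0.83, 0.85, 0.7, 0.56, 0.74]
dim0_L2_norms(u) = [0.83, 0.57, 0.8, 0.7, 0.7, 0.59, 0.43, 0.29, 0.39]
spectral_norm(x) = 0.65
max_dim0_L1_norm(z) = 1.17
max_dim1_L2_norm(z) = 0.79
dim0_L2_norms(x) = [0.51, 0.32, 0.38, 0.34, 0.3, 0.33, 0.3, 0.22, 0.32]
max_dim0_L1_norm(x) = 1.25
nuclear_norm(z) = 4.97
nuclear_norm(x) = 2.11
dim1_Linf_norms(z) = [0.64, 0.57, 0.54, 0.45, 0.37, 0.53, 0.46, 0.63, 0.78]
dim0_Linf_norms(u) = [0.47, 0.34, 0.46, 0.38, 0.42, 0.29, 0.28, 0.18, 0.27]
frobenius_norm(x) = 1.03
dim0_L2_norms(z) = [0.68, 0.61, 0.56, 0.51, 0.43, 0.57, 0.51, 0.64, 0.79]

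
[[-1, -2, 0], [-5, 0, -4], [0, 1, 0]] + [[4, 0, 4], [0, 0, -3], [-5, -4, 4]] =[[3, -2, 4], [-5, 0, -7], [-5, -3, 4]]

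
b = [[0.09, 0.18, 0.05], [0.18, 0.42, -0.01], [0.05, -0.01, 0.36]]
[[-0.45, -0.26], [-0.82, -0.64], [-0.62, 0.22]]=b @ [[-0.37, -2.80], [-1.84, -0.3], [-1.73, 0.98]]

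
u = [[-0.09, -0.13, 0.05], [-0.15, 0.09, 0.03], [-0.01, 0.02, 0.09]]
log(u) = [[-1.81+2.40j, (0.03+1.26j), -0.12-0.62j],[(-0.01+1.4j), (-1.78+0.74j), (-0.07-0.36j)],[-0.09-0.02j, (0.15-0.01j), (-2.4+0j)]]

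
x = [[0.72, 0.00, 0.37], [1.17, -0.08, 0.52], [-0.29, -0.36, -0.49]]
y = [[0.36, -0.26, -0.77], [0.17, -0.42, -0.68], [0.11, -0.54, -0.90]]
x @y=[[0.30, -0.39, -0.89], [0.46, -0.55, -1.31], [-0.22, 0.49, 0.91]]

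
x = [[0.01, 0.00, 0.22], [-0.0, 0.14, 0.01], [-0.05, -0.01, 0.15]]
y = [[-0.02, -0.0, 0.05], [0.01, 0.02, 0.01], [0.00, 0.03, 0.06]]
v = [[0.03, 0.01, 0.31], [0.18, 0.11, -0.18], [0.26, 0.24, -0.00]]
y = v @ x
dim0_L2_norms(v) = [0.32, 0.26, 0.36]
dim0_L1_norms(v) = [0.47, 0.36, 0.49]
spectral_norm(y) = 0.08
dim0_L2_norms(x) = [0.05, 0.14, 0.27]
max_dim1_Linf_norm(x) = 0.22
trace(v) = 0.14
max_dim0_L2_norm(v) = 0.36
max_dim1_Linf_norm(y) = 0.06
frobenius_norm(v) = 0.55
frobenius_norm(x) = 0.31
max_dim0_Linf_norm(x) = 0.22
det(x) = 0.00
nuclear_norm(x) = 0.45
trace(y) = 0.06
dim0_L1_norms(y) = [0.03, 0.05, 0.12]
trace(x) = 0.30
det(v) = 0.01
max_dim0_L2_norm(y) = 0.08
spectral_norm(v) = 0.43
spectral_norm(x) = 0.27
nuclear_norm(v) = 0.80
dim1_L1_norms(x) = [0.23, 0.15, 0.21]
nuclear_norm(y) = 0.12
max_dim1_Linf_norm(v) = 0.31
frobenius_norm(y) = 0.09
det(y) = -0.00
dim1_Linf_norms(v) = [0.31, 0.18, 0.26]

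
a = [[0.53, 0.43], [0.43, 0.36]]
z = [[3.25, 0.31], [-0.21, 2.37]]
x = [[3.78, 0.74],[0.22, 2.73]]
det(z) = 7.77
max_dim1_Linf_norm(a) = 0.53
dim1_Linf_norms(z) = [3.25, 2.37]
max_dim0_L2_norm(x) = 3.79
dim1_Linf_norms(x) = [3.78, 2.73]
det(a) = 0.01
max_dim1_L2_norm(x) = 3.85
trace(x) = 6.51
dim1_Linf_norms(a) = [0.53, 0.43]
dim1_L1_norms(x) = [4.52, 2.95]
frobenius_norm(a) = 0.88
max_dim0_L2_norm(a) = 0.68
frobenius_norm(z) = 4.04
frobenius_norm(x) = 4.73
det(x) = 10.16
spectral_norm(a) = 0.88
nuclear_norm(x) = 6.53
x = z + a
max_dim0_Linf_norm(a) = 0.53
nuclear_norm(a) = 0.89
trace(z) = 5.62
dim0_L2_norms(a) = [0.68, 0.56]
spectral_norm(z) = 3.26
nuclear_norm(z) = 5.64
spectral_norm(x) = 3.98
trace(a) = 0.89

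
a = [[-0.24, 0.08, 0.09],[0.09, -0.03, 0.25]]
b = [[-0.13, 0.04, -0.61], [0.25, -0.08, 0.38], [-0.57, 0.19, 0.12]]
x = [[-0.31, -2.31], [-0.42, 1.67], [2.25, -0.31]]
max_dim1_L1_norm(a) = 0.41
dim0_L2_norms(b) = [0.64, 0.21, 0.73]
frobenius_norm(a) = 0.38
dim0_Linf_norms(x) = [2.25, 2.31]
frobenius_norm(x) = 3.68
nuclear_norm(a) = 0.54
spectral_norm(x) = 2.89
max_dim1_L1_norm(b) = 0.88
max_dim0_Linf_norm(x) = 2.31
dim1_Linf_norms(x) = [2.31, 1.67, 2.25]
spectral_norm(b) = 0.78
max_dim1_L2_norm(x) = 2.33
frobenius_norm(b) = 0.99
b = x @ a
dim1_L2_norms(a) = [0.27, 0.27]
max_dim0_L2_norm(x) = 2.87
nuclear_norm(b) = 1.39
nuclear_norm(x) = 5.17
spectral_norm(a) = 0.27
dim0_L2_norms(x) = [2.31, 2.87]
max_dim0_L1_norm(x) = 4.29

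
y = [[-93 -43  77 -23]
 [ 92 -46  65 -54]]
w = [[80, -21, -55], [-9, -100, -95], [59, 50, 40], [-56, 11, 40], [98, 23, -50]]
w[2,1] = 50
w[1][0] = -9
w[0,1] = -21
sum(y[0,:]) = -82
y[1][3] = -54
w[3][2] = 40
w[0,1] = -21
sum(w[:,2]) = -120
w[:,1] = [-21, -100, 50, 11, 23]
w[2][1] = 50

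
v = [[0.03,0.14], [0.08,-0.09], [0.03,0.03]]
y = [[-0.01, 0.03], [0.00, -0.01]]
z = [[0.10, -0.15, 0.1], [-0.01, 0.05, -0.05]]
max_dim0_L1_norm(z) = 0.2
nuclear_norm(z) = 0.24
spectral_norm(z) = 0.22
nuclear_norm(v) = 0.26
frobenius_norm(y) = 0.03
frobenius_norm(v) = 0.19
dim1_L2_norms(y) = [0.03, 0.01]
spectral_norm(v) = 0.17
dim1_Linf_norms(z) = [0.15, 0.05]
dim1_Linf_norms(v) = [0.14, 0.09, 0.03]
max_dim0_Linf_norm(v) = 0.14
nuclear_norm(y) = 0.04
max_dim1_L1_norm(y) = 0.04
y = z @ v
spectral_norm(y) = 0.03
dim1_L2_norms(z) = [0.21, 0.07]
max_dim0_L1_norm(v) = 0.26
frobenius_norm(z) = 0.22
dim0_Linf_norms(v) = [0.08, 0.14]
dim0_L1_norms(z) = [0.11, 0.2, 0.15]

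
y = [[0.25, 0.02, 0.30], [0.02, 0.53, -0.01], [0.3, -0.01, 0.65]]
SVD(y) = [[0.47, 0.04, -0.88], [0.0, 1.00, 0.05], [0.88, -0.03, 0.47]] @ diag([0.8105565029007227, 0.5311297797455049, 0.08831371735377229]) @ [[0.47,0.0,0.88], [0.04,1.00,-0.03], [-0.88,0.05,0.47]]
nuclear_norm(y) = 1.43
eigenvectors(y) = [[-0.88,0.47,-0.04], [0.05,0.00,-1.0], [0.47,0.88,0.03]]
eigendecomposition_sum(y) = [[0.07, -0.0, -0.04], [-0.0, 0.00, 0.0], [-0.04, 0.0, 0.02]] + [[0.18, 0.0, 0.34], [0.0, 0.00, 0.00], [0.34, 0.00, 0.63]] + [[0.00, 0.02, -0.00],[0.02, 0.53, -0.01],[-0.0, -0.01, 0.0]]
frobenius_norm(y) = 0.97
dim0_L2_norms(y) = [0.39, 0.53, 0.72]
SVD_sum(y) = [[0.18, 0.00, 0.34],  [0.00, 0.00, 0.0],  [0.34, 0.00, 0.63]] + [[0.00, 0.02, -0.00], [0.02, 0.53, -0.01], [-0.00, -0.01, 0.00]] + [[0.07, -0.0, -0.04], [-0.00, 0.00, 0.00], [-0.04, 0.0, 0.02]]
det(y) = 0.04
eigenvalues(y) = [0.09, 0.81, 0.53]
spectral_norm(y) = 0.81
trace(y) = 1.43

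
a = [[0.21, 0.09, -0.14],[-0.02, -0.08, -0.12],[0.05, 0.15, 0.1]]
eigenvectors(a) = [[-0.94+0.00j, -0.63+0.00j, (-0.63-0j)], [(0.23+0j), (0.32-0.41j), 0.32+0.41j], [-0.27+0.00j, -0.55+0.16j, -0.55-0.16j]]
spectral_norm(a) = 0.27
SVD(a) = [[-0.97, -0.22, -0.14], [0.02, -0.63, 0.78], [-0.26, 0.75, 0.61]] @ diag([0.2726987390770258, 0.23018621679373585, 0.02548927821629137]) @ [[-0.79, -0.47, 0.39], [0.02, 0.62, 0.78], [-0.61, 0.63, -0.48]]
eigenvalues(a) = [(0.15+0j), (0.04+0.1j), (0.04-0.1j)]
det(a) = 0.00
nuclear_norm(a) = 0.53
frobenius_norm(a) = 0.36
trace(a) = 0.23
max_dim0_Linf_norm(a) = 0.21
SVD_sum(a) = [[0.21, 0.12, -0.1], [-0.01, -0.0, 0.0], [0.06, 0.03, -0.03]] + [[-0.00, -0.03, -0.04],  [-0.00, -0.09, -0.11],  [0.0, 0.11, 0.14]] + [[0.0, -0.0, 0.00], [-0.01, 0.01, -0.01], [-0.01, 0.01, -0.01]]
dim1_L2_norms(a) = [0.27, 0.15, 0.19]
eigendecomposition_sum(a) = [[(0.21-0j),(-0.12-0j),-0.31-0.00j],[(-0.05+0j),0.03+0.00j,(0.07+0j)],[0.06-0.00j,(-0.04-0j),-0.09-0.00j]] + [[0.00-0.02j, 0.11+0.00j, (0.08+0.08j)], [0.02+0.01j, (-0.05+0.07j), (-0.1+0.01j)], [-0.01-0.02j, (0.09-0.03j), 0.09+0.05j]] + [[0.02j, (0.11-0j), (0.08-0.08j)], [(0.02-0.01j), (-0.05-0.07j), -0.10-0.01j], [-0.01+0.02j, (0.09+0.03j), (0.09-0.05j)]]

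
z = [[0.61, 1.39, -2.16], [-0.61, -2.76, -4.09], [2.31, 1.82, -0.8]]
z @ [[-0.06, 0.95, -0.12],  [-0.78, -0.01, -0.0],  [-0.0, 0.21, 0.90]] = [[-1.12, 0.11, -2.02], [2.19, -1.41, -3.61], [-1.56, 2.01, -1.0]]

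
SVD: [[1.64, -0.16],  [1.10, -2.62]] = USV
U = [[0.34, 0.94], [0.94, -0.34]]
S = [2.98, 1.38]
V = [[0.53, -0.85],  [0.85, 0.53]]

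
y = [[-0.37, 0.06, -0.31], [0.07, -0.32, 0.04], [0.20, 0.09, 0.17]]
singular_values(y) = [0.56, 0.33, 0.0]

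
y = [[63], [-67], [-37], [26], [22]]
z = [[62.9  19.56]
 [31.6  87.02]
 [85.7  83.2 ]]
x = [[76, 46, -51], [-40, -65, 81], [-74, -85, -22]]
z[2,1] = 83.2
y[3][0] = 26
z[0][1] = 19.56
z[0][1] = 19.56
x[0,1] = 46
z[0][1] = 19.56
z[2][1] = 83.2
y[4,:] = [22]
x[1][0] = -40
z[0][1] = 19.56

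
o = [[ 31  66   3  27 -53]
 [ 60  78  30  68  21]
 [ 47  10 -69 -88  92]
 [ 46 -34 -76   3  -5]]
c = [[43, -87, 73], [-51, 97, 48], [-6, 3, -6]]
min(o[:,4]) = -53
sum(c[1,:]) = 94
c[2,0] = -6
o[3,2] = -76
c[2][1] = 3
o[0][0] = 31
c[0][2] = 73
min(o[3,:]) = -76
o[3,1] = -34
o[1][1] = 78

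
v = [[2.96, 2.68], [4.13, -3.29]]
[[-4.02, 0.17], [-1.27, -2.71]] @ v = [[-11.2, -11.33], [-14.95, 5.51]]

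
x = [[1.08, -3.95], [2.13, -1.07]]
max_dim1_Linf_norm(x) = 3.95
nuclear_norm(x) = 6.08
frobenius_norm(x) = 4.74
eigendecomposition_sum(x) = [[(0.54+1.35j), -1.97+0.00j], [(1.06-0j), -0.54+1.35j]] + [[(0.54-1.35j), -1.97-0.00j], [(1.06+0j), (-0.54-1.35j)]]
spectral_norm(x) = 4.45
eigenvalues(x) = [2.69j, -2.69j]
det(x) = 7.26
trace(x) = 0.01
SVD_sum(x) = [[1.7,-3.66],  [0.79,-1.69]] + [[-0.62, -0.29],  [1.34, 0.62]]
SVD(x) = [[-0.91, -0.42], [-0.42, 0.91]] @ diag([4.448451838948852, 1.6315563847297947]) @ [[-0.42, 0.91], [0.91, 0.42]]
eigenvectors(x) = [[(0.81+0j), (0.81-0j)], [(0.22-0.55j), 0.22+0.55j]]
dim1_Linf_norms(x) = [3.95, 2.13]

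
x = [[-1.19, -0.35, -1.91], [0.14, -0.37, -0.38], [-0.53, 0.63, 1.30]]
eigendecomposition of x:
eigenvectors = [[-0.98,  0.55,  0.25], [0.05,  0.21,  0.92], [-0.19,  -0.81,  -0.3]]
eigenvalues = [-1.55, 1.5, -0.21]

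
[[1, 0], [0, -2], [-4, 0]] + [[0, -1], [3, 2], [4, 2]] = [[1, -1], [3, 0], [0, 2]]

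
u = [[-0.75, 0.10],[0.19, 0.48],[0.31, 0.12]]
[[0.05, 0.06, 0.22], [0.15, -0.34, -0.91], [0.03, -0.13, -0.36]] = u @ [[-0.02, -0.17, -0.52], [0.33, -0.64, -1.68]]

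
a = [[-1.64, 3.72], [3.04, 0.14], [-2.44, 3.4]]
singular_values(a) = [6.01, 2.68]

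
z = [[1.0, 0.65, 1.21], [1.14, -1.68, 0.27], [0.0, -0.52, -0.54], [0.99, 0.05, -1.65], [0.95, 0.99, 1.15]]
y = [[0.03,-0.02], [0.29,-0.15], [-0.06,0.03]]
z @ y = [[0.15, -0.08], [-0.47, 0.24], [-0.12, 0.06], [0.14, -0.08], [0.25, -0.13]]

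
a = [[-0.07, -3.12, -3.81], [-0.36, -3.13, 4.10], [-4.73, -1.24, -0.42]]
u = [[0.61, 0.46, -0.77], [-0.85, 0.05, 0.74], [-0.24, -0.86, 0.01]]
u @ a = [[3.43,-2.39,-0.11],[-3.46,1.58,3.13],[0.28,3.43,-2.62]]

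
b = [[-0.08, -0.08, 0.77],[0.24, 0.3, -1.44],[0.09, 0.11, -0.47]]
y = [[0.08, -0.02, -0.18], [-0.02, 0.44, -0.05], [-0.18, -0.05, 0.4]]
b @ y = [[-0.14, -0.07, 0.33], [0.27, 0.2, -0.63], [0.09, 0.07, -0.21]]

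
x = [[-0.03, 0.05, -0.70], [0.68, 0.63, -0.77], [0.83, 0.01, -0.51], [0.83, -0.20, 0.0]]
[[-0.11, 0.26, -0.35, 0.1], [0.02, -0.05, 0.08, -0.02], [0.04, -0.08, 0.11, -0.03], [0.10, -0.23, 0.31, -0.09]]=x @ [[0.14,-0.32,0.44,-0.12], [0.08,-0.19,0.26,-0.07], [0.16,-0.37,0.50,-0.14]]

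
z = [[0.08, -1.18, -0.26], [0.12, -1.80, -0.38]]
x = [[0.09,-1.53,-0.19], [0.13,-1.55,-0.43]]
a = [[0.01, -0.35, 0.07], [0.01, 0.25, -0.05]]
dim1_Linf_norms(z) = [1.18, 1.8]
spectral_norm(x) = 2.23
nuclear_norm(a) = 0.45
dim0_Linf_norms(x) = [0.13, 1.55, 0.43]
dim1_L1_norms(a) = [0.43, 0.31]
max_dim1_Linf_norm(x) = 1.55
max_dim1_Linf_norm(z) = 1.8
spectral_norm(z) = 2.21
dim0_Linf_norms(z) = [0.12, 1.8, 0.38]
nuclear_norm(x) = 2.39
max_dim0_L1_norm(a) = 0.6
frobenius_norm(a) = 0.44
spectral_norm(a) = 0.44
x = a + z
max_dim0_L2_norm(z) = 2.15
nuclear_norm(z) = 2.21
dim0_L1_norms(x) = [0.22, 3.08, 0.62]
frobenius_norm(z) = 2.21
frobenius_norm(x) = 2.23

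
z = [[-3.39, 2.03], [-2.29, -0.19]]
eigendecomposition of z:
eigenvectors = [[(-0.51+0.46j), (-0.51-0.46j)], [(-0.73+0j), -0.73-0.00j]]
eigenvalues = [(-1.79+1.45j), (-1.79-1.45j)]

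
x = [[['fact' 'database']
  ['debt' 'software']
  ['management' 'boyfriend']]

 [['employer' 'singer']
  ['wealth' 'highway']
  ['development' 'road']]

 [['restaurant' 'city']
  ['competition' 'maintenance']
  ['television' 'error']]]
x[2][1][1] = 'maintenance'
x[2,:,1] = ['city', 'maintenance', 'error']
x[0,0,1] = 'database'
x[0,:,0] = ['fact', 'debt', 'management']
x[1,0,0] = 'employer'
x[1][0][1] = 'singer'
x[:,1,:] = [['debt', 'software'], ['wealth', 'highway'], ['competition', 'maintenance']]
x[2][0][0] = 'restaurant'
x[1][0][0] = 'employer'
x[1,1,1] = 'highway'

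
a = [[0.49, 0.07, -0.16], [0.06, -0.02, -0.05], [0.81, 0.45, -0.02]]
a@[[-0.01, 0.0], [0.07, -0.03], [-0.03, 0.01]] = [[0.0, -0.00], [-0.00, 0.00], [0.02, -0.01]]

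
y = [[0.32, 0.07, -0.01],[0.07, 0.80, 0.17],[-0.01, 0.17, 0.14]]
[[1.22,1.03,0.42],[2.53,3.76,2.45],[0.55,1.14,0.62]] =y@[[3.27, 2.53, 0.74], [2.68, 3.65, 2.76], [0.92, 3.90, 1.1]]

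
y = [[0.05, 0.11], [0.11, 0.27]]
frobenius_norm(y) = 0.32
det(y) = 0.00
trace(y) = 0.32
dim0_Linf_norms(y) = [0.11, 0.27]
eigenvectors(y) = [[-0.92, -0.38],[0.38, -0.92]]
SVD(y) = [[-0.38,-0.92], [-0.92,0.38]] @ diag([0.31556349186104055, 0.004436508138959507]) @ [[-0.38, -0.92],[-0.92, 0.38]]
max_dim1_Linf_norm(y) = 0.27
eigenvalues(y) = [0.0, 0.32]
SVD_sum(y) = [[0.05, 0.11],[0.11, 0.27]] + [[0.00, -0.00], [-0.0, 0.0]]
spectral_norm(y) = 0.32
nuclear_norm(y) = 0.32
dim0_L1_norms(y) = [0.16, 0.38]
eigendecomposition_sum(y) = [[0.00, -0.0], [-0.00, 0.0]] + [[0.05, 0.11], [0.11, 0.27]]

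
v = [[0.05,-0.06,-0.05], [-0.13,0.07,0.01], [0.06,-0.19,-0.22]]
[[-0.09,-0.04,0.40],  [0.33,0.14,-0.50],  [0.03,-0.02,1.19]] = v @ [[-2.12, -0.23, 2.21], [0.97, 1.75, -2.71], [-1.54, -1.48, -2.46]]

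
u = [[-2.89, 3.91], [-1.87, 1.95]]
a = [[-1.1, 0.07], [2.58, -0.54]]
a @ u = [[3.05, -4.16], [-6.45, 9.03]]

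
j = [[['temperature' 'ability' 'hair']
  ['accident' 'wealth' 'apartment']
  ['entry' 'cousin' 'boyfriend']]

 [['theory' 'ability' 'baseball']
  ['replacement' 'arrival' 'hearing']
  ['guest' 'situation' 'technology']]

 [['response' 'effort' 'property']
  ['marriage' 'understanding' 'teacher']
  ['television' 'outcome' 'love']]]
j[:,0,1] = ['ability', 'ability', 'effort']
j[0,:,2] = ['hair', 'apartment', 'boyfriend']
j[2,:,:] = [['response', 'effort', 'property'], ['marriage', 'understanding', 'teacher'], ['television', 'outcome', 'love']]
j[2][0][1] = 'effort'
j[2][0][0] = 'response'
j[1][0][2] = 'baseball'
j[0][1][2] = 'apartment'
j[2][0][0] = 'response'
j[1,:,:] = [['theory', 'ability', 'baseball'], ['replacement', 'arrival', 'hearing'], ['guest', 'situation', 'technology']]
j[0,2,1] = 'cousin'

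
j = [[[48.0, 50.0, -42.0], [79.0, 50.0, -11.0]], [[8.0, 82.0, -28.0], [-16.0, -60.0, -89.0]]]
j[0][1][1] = 50.0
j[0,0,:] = [48.0, 50.0, -42.0]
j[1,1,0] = -16.0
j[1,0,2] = -28.0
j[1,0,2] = -28.0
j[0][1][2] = -11.0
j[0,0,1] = 50.0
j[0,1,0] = 79.0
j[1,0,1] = 82.0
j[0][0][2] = -42.0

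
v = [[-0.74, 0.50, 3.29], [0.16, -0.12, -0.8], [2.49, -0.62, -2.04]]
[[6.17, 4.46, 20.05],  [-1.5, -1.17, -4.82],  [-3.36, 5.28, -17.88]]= v @ [[0.07, 4.72, -2.74], [-1.04, 4.98, -0.4], [2.05, 1.66, 5.54]]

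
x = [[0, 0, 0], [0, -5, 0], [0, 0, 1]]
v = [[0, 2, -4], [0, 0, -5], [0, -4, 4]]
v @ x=[[0, -10, -4], [0, 0, -5], [0, 20, 4]]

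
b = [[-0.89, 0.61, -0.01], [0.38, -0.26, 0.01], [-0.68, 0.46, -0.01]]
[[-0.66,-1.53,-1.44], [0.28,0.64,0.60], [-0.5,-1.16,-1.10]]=b @[[0.14,1.38,1.87], [-0.87,-0.52,0.35], [0.24,-1.47,-1.55]]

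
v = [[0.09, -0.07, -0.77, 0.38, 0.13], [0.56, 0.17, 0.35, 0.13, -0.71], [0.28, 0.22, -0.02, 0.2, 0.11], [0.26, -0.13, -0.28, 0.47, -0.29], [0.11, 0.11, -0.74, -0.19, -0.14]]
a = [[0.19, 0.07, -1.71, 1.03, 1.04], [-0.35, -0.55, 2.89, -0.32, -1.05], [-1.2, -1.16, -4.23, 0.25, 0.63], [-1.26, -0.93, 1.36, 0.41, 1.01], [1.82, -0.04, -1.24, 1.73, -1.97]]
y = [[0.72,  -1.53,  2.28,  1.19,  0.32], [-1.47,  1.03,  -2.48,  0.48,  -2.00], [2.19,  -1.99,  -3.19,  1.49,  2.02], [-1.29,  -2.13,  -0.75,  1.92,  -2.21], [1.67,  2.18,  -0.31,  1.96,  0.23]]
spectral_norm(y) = 5.14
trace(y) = 0.71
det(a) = -0.03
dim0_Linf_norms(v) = [0.56, 0.22, 0.77, 0.47, 0.71]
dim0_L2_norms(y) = [3.45, 4.08, 4.71, 3.38, 3.62]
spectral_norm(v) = 1.20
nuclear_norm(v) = 3.20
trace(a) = -6.15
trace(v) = 0.57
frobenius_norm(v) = 1.74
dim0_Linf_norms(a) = [1.82, 1.16, 4.23, 1.73, 1.97]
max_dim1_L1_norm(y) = 10.88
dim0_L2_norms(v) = [0.69, 0.33, 1.16, 0.68, 0.8]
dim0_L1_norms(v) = [1.3, 0.7, 2.16, 1.37, 1.38]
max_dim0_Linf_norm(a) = 4.23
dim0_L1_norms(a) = [4.82, 2.75, 11.43, 3.74, 5.7]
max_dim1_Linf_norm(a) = 4.23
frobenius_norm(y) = 8.68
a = y @ v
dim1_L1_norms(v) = [1.44, 1.92, 0.83, 1.43, 1.29]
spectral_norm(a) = 5.84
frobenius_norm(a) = 7.31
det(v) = -0.00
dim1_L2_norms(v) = [0.88, 0.99, 0.42, 0.68, 0.79]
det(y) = 12.09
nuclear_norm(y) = 17.09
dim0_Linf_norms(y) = [2.19, 2.18, 3.19, 1.96, 2.21]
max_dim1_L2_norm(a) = 4.6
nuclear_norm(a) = 12.93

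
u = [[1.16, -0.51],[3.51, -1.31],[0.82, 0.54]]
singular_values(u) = [4.0, 0.79]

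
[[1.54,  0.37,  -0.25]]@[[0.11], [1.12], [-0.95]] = [[0.82]]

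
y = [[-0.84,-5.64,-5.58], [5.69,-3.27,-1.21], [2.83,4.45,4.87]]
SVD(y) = [[-0.74, 0.02, 0.68], [-0.24, -0.94, -0.24], [0.63, -0.34, 0.70]] @ diag([10.823531501080893, 6.523017910370266, 0.12001327467503191]) @ [[0.09,0.72,0.69], [-0.97,0.22,-0.1], [0.22,0.66,-0.72]]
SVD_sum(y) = [[-0.74, -5.72, -5.51],[-0.25, -1.9, -1.83],[0.64, 4.89, 4.71]] + [[-0.11,0.03,-0.01], [5.94,-1.35,0.6], [2.18,-0.49,0.22]] + [[0.02,0.05,-0.06], [-0.01,-0.02,0.02], [0.02,0.06,-0.06]]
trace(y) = 0.76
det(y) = -8.47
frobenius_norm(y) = 12.64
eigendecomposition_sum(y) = [[-0.45+3.89j, (-2.81-0.09j), -2.82+1.07j], [(2.74+2.46j), (-1.59+2.1j), (-0.71+2.75j)], [1.52-2.93j, (2.18+0.92j), (2.54+0j)]] + [[-0.45-3.89j,-2.81+0.09j,(-2.82-1.07j)],[2.74-2.46j,-1.59-2.10j,-0.71-2.75j],[(1.52+2.93j),2.18-0.92j,(2.54-0j)]] + [[(0.06-0j), (-0.03-0j), (0.06-0j)],[(0.21-0j), -0.08-0.00j, 0.21-0.00j],[-0.22+0.00j, (0.08+0j), -0.22+0.00j]]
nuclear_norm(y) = 17.47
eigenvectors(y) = [[-0.62+0.00j,(-0.62-0j),-0.21+0.00j], [(-0.34+0.48j),(-0.34-0.48j),-0.68+0.00j], [(0.49+0.19j),(0.49-0.19j),0.71+0.00j]]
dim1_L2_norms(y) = [7.98, 6.67, 7.18]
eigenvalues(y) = [(0.5+6j), (0.5-6j), (-0.23+0j)]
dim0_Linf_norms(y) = [5.69, 5.64, 5.58]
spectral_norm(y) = 10.82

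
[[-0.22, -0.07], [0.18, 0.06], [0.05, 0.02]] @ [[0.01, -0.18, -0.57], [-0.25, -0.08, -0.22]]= [[0.02, 0.05, 0.14], [-0.01, -0.04, -0.12], [-0.00, -0.01, -0.03]]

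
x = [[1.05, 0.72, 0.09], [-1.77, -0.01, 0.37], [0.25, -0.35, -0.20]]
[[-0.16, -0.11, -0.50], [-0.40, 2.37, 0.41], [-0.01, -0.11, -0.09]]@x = [[-0.10, 0.06, 0.04], [-4.51, -0.46, 0.76], [0.16, 0.03, -0.02]]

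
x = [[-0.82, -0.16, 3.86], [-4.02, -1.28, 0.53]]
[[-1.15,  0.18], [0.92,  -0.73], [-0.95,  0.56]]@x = [[0.22, -0.05, -4.34],[2.18, 0.79, 3.16],[-1.47, -0.56, -3.37]]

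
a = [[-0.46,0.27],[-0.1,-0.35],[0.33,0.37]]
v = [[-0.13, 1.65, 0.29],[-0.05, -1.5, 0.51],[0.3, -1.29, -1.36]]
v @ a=[[-0.01, -0.51], [0.34, 0.7], [-0.46, 0.03]]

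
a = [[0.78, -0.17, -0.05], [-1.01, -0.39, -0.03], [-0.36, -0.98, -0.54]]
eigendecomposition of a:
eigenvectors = [[-0.77, 0.05, 0.00], [0.60, 0.22, -0.27], [-0.22, 0.97, 0.96]]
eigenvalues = [0.9, -0.78, -0.27]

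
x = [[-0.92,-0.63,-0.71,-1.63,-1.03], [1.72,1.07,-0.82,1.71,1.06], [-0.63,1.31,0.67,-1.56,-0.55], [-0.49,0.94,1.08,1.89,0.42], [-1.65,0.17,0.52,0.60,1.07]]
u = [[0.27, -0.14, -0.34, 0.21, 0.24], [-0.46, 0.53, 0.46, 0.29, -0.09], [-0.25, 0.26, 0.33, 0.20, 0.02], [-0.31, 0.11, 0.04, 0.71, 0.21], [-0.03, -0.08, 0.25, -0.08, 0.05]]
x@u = [[0.76, -0.49, -0.53, -1.59, -0.57], [-0.38, 0.22, -0.03, 1.64, 0.71], [-0.44, 0.83, 0.84, -0.68, -0.61], [-1.43, 1.02, 1.14, 1.69, 0.24], [-0.87, 0.44, 1.10, 0.15, -0.22]]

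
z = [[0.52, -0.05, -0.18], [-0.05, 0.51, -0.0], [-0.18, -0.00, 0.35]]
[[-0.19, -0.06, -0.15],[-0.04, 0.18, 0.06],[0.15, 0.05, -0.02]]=z@[[-0.29, -0.04, -0.36], [-0.11, 0.34, 0.09], [0.27, 0.13, -0.23]]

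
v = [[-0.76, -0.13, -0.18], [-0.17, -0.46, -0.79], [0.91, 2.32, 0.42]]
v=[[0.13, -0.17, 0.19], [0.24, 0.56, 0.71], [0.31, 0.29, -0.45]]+[[-0.89, 0.04, -0.37],[-0.41, -1.02, -1.50],[0.60, 2.03, 0.87]]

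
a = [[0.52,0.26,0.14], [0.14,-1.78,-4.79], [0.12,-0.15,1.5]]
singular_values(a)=[5.29, 0.67, 0.55]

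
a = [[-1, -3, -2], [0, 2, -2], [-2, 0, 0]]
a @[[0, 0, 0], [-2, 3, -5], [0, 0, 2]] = [[6, -9, 11], [-4, 6, -14], [0, 0, 0]]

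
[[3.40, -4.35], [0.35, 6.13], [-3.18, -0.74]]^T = [[3.40, 0.35, -3.18], [-4.35, 6.13, -0.74]]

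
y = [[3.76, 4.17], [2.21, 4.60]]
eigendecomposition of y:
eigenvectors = [[-0.84, -0.77], [0.54, -0.64]]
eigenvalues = [1.12, 7.24]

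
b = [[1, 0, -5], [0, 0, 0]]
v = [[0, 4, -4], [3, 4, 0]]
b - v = [[1, -4, -1], [-3, -4, 0]]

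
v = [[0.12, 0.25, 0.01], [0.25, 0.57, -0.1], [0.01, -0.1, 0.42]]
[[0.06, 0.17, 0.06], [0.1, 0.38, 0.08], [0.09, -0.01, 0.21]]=v@ [[0.73, -0.11, 0.18],[-0.11, 0.74, 0.15],[0.18, 0.15, 0.54]]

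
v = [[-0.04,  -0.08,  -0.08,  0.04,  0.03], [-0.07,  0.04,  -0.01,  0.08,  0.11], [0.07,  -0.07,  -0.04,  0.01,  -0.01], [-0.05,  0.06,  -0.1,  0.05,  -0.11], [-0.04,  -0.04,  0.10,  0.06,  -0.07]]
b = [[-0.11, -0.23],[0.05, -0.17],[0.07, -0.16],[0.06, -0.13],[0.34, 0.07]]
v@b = [[0.01, 0.03], [0.05, 0.01], [-0.02, 0.00], [-0.03, 0.00], [-0.01, -0.01]]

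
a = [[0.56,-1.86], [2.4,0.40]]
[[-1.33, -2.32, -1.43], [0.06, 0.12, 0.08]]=a @ [[-0.09,  -0.15,  -0.09],  [0.69,  1.2,  0.74]]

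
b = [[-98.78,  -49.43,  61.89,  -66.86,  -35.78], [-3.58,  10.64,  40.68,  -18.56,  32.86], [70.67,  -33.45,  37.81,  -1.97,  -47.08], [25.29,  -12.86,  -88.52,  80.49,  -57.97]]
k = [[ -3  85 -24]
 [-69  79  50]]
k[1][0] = -69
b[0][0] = -98.78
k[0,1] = 85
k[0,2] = -24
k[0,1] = 85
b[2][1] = -33.45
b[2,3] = -1.97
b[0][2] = 61.89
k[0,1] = 85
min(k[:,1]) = 79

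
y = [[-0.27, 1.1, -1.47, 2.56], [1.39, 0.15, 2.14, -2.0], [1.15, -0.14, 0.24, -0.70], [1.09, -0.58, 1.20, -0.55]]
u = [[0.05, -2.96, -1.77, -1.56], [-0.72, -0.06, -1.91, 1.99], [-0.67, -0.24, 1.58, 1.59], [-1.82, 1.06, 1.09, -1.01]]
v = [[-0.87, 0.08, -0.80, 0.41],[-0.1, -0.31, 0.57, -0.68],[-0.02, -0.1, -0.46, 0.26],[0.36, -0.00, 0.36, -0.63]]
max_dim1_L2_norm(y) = 3.25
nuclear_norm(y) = 7.74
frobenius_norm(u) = 5.89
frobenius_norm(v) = 1.85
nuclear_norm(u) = 11.12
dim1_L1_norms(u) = [6.34, 4.68, 4.08, 4.98]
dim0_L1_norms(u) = [3.26, 4.32, 6.35, 6.15]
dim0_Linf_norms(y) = [1.39, 1.1, 2.14, 2.56]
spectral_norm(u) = 4.21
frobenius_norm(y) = 5.07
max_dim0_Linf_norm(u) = 2.96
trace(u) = 0.56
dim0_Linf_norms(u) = [1.82, 2.96, 1.91, 1.99]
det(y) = 3.99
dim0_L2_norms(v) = [0.95, 0.34, 1.14, 1.05]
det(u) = 47.21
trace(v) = -2.27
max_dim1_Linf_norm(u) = 2.96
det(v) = 0.08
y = u @ v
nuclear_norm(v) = 2.91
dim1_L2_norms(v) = [1.25, 0.95, 0.54, 0.81]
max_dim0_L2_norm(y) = 3.37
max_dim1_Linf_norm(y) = 2.56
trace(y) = -0.43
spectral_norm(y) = 4.72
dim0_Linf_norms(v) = [0.87, 0.31, 0.8, 0.68]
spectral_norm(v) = 1.66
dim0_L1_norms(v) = [1.35, 0.49, 2.19, 1.98]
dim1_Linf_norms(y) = [2.56, 2.14, 1.15, 1.2]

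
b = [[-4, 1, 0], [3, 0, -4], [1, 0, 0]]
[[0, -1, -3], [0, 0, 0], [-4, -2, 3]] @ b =[[-6, 0, 4], [0, 0, 0], [13, -4, 8]]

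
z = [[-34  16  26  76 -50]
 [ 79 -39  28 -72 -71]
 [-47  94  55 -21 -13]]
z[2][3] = -21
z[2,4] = -13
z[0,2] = 26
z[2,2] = 55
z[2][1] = 94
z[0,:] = [-34, 16, 26, 76, -50]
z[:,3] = [76, -72, -21]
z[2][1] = 94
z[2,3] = -21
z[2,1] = 94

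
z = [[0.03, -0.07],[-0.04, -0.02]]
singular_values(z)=[0.08, 0.04]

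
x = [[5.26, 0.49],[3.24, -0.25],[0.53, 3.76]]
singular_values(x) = [6.25, 3.72]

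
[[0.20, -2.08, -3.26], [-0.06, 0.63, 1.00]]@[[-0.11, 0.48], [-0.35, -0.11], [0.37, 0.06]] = [[-0.50, 0.13], [0.16, -0.04]]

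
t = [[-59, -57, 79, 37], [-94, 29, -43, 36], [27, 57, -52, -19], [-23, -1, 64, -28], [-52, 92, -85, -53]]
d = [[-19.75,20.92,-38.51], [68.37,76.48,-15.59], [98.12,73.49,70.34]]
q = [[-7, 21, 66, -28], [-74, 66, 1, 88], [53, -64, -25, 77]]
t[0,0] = -59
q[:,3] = [-28, 88, 77]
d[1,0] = 68.37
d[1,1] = 76.48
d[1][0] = 68.37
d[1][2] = -15.59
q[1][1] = 66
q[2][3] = 77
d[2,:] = [98.12, 73.49, 70.34]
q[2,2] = -25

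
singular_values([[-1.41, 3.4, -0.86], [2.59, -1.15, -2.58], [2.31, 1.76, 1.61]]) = [4.47, 3.35, 2.97]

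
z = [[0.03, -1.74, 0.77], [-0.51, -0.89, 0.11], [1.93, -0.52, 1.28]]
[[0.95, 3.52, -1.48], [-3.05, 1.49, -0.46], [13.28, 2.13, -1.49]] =z @ [[4.17, 2.89, -2.54], [1.63, -3.86, 2.42], [4.75, -4.26, 3.65]]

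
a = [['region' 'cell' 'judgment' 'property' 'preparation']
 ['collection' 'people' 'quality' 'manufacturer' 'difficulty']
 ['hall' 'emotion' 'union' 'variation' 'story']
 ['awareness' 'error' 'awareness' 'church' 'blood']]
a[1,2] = 'quality'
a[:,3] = ['property', 'manufacturer', 'variation', 'church']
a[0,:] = ['region', 'cell', 'judgment', 'property', 'preparation']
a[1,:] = ['collection', 'people', 'quality', 'manufacturer', 'difficulty']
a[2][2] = 'union'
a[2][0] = 'hall'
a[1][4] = 'difficulty'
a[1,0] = 'collection'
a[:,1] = ['cell', 'people', 'emotion', 'error']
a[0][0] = 'region'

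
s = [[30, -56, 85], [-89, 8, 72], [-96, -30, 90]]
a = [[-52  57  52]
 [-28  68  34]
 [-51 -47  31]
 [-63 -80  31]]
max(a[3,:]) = 31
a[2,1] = -47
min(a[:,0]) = -63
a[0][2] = 52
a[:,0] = [-52, -28, -51, -63]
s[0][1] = -56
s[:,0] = [30, -89, -96]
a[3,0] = -63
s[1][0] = -89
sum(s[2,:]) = -36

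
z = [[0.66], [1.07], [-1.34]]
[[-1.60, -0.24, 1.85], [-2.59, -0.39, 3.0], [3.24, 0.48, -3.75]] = z @ [[-2.42, -0.36, 2.8]]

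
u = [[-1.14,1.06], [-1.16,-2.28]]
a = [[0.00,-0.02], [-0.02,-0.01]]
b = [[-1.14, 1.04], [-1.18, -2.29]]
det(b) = 3.84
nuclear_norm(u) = 4.08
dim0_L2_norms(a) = [0.02, 0.02]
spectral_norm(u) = 2.61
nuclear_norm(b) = 4.09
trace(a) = -0.01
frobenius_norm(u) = 2.99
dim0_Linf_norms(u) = [1.16, 2.28]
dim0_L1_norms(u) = [2.3, 3.34]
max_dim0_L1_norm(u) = 3.34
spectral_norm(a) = 0.03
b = u + a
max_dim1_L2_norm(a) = 0.02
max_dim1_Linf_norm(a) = 0.02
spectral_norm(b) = 2.62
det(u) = 3.83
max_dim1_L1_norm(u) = 3.44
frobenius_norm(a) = 0.03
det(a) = -0.00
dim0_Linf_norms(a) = [0.02, 0.02]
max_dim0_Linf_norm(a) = 0.02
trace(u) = -3.42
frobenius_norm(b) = 3.00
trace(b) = -3.43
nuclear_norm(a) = 0.04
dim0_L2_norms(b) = [1.64, 2.52]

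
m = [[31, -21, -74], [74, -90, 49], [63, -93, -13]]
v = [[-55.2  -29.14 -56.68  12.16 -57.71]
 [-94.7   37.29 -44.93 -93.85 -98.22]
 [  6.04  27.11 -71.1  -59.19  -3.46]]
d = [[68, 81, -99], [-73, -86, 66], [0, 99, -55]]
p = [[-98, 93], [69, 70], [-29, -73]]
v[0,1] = -29.14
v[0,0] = -55.2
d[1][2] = 66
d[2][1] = 99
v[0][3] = 12.16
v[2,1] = 27.11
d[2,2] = -55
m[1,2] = 49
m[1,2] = 49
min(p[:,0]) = -98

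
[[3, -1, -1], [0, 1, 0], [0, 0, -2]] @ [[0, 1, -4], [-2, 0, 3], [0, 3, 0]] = [[2, 0, -15], [-2, 0, 3], [0, -6, 0]]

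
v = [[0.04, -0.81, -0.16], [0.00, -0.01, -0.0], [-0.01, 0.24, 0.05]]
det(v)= -0.000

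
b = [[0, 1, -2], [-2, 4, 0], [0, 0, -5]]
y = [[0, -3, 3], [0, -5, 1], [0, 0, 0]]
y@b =[[6, -12, -15], [10, -20, -5], [0, 0, 0]]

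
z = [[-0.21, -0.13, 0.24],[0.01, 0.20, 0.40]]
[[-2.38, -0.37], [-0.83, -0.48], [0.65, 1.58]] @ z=[[0.50, 0.24, -0.72], [0.17, 0.01, -0.39], [-0.12, 0.23, 0.79]]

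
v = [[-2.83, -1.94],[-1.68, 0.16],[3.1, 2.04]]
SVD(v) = [[-0.66, 0.21], [-0.26, -0.96], [0.71, -0.16]] @ diag([5.227077284282193, 1.0342935096678803]) @ [[0.86, 0.51], [0.51, -0.86]]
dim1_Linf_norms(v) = [2.83, 1.68, 3.1]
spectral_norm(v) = 5.23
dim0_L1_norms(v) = [7.61, 4.14]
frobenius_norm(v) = 5.33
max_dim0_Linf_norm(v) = 3.1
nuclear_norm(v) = 6.26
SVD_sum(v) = [[-2.94, -1.75], [-1.17, -0.7], [3.18, 1.9]] + [[0.11, -0.19], [-0.51, 0.86], [-0.08, 0.14]]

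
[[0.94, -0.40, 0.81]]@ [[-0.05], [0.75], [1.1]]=[[0.54]]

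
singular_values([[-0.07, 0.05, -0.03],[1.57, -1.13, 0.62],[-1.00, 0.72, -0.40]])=[2.41, 0.0, 0.0]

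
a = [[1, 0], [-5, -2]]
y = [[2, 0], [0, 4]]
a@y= [[2, 0], [-10, -8]]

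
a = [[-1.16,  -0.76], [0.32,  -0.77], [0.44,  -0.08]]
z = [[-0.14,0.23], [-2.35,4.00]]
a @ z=[[1.95, -3.31], [1.76, -3.01], [0.13, -0.22]]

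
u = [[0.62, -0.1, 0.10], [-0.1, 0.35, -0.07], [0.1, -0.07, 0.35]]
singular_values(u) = [0.69, 0.35, 0.28]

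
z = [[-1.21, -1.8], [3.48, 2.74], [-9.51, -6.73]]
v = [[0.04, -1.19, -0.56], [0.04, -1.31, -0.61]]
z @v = [[-0.12,3.80,1.78], [0.25,-7.73,-3.62], [-0.65,20.13,9.43]]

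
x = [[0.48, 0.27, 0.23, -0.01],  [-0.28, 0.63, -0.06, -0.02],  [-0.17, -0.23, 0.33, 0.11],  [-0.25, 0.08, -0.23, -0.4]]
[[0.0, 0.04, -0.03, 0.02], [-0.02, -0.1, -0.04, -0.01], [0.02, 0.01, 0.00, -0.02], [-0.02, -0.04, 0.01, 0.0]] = x @ [[-0.0, 0.12, -0.0, 0.05], [-0.02, -0.1, -0.07, 0.01], [0.03, 0.03, -0.03, -0.02], [0.03, 0.00, -0.03, -0.03]]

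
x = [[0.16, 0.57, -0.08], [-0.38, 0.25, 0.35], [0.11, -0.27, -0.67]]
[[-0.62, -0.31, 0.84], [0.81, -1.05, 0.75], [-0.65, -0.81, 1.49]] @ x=[[0.11,-0.66,-0.62], [0.61,-0.0,-0.93], [0.37,-0.98,-1.23]]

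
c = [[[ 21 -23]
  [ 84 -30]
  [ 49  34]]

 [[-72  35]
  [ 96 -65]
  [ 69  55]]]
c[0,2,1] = 34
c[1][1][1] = -65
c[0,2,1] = 34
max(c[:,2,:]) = 69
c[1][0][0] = -72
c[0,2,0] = 49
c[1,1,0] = 96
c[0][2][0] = 49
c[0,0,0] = 21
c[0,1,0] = 84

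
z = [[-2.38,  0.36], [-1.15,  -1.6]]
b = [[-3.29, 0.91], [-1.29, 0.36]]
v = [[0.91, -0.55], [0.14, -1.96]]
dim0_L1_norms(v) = [1.05, 2.51]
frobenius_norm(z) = 3.11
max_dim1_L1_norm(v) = 2.1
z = b + v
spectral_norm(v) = 2.08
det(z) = 4.22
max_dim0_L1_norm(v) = 2.51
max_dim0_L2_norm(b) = 3.53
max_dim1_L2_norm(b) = 3.41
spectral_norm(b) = 3.67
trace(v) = -1.05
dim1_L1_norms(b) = [4.2, 1.65]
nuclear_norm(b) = 3.67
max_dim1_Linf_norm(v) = 1.96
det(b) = -0.01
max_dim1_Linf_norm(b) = 3.29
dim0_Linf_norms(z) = [2.38, 1.6]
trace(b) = -2.93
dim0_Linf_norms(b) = [3.29, 0.91]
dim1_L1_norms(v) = [1.46, 2.1]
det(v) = -1.71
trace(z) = -3.98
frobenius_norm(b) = 3.67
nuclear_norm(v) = 2.90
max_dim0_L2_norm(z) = 2.64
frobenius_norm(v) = 2.23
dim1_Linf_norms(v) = [0.91, 1.96]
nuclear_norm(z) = 4.26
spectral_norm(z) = 2.68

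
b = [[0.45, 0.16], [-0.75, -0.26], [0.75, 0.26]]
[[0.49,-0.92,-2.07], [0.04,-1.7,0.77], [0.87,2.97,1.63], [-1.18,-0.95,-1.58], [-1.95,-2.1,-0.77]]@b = [[-0.64,-0.22], [1.87,0.65], [-0.61,-0.21], [-1.00,-0.35], [0.12,0.03]]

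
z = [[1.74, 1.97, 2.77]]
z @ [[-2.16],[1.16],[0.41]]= [[-0.34]]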